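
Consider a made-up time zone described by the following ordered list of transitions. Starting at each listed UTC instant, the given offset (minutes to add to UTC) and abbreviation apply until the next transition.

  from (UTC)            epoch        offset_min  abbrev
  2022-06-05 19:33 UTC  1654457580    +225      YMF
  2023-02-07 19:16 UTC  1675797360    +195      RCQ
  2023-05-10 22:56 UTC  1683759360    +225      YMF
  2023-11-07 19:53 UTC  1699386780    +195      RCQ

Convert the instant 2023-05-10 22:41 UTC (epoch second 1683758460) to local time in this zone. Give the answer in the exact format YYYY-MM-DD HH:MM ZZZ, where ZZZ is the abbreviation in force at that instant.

Query: 2023-05-10 22:41 UTC
Rule 2/4 (RCQ, +03:15): 2023-02-07 19:16 UTC ≤ query < 2023-05-10 22:56 UTC
22·60 + 41 + 195 = 1556 min
1556 = 1·1440 + 116; 116 = 1·60 + 56 → 01:56, 2023-05-10 + 1 day = 2023-05-11
→ 2023-05-11 01:56 RCQ

2023-05-11 01:56 RCQ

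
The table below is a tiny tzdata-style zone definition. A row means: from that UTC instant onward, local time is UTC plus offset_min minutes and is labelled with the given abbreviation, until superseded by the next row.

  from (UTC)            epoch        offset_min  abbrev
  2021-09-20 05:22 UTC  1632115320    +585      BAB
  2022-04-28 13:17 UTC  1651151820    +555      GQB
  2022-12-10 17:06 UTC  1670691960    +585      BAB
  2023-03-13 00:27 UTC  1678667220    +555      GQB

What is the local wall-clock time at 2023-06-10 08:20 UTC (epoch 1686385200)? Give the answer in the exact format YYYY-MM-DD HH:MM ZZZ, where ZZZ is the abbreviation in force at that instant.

2023-06-10 17:35 GQB

Query: 2023-06-10 08:20 UTC
Rule 4/4 (GQB, +09:15): 2023-03-13 00:27 UTC ≤ query < +∞
8·60 + 20 + 555 = 1055 min
1055 = 0·1440 + 1055; 1055 = 17·60 + 35 → 17:35, same day
→ 2023-06-10 17:35 GQB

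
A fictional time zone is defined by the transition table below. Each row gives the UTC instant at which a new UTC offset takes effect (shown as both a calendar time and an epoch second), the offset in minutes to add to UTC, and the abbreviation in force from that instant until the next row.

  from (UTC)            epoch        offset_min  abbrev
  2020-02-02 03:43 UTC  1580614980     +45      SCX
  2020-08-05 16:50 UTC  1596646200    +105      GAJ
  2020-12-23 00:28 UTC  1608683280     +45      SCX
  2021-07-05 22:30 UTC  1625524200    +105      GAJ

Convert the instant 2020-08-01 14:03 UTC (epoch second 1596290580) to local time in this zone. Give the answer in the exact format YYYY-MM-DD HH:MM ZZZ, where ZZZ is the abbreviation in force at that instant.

2020-08-01 14:48 SCX

Query: 2020-08-01 14:03 UTC
Rule 1/4 (SCX, +00:45): 2020-02-02 03:43 UTC ≤ query < 2020-08-05 16:50 UTC
14·60 + 3 + 45 = 888 min
888 = 0·1440 + 888; 888 = 14·60 + 48 → 14:48, same day
→ 2020-08-01 14:48 SCX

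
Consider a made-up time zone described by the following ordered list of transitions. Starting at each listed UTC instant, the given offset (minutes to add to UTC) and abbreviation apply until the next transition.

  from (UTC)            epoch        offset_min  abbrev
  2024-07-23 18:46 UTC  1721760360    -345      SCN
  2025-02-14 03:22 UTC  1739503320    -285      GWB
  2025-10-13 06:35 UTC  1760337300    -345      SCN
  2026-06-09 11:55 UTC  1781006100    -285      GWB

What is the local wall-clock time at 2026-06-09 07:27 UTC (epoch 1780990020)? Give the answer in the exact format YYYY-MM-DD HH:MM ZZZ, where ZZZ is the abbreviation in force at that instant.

2026-06-09 01:42 SCN

Query: 2026-06-09 07:27 UTC
Rule 3/4 (SCN, -05:45): 2025-10-13 06:35 UTC ≤ query < 2026-06-09 11:55 UTC
7·60 + 27 - 345 = 102 min
102 = 0·1440 + 102; 102 = 1·60 + 42 → 01:42, same day
→ 2026-06-09 01:42 SCN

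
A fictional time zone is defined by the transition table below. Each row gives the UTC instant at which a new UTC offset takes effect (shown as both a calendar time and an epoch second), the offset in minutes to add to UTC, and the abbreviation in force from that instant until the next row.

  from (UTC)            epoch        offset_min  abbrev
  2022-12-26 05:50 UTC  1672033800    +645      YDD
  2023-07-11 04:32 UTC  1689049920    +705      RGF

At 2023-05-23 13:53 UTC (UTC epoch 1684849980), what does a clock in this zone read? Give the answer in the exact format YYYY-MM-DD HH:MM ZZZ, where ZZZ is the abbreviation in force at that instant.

Query: 2023-05-23 13:53 UTC
Rule 1/2 (YDD, +10:45): 2022-12-26 05:50 UTC ≤ query < 2023-07-11 04:32 UTC
13·60 + 53 + 645 = 1478 min
1478 = 1·1440 + 38; 38 = 0·60 + 38 → 00:38, 2023-05-23 + 1 day = 2023-05-24
→ 2023-05-24 00:38 YDD

2023-05-24 00:38 YDD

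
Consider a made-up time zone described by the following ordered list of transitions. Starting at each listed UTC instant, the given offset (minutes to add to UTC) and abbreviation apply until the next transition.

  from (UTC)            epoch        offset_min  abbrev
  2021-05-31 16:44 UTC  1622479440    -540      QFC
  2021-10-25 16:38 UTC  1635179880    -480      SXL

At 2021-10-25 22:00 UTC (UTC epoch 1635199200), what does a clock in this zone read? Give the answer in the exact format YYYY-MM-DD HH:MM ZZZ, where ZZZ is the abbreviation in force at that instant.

2021-10-25 14:00 SXL

Query: 2021-10-25 22:00 UTC
Rule 2/2 (SXL, -08:00): 2021-10-25 16:38 UTC ≤ query < +∞
22·60 + 0 - 480 = 840 min
840 = 0·1440 + 840; 840 = 14·60 + 0 → 14:00, same day
→ 2021-10-25 14:00 SXL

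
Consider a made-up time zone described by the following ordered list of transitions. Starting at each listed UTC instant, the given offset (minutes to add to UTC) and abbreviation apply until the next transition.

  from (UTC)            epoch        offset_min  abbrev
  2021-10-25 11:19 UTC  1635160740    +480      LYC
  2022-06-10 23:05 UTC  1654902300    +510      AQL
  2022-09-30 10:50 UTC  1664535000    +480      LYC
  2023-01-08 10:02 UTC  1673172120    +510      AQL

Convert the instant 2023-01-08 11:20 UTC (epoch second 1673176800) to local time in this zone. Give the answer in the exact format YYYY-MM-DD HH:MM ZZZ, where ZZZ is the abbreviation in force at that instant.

Query: 2023-01-08 11:20 UTC
Rule 4/4 (AQL, +08:30): 2023-01-08 10:02 UTC ≤ query < +∞
11·60 + 20 + 510 = 1190 min
1190 = 0·1440 + 1190; 1190 = 19·60 + 50 → 19:50, same day
→ 2023-01-08 19:50 AQL

2023-01-08 19:50 AQL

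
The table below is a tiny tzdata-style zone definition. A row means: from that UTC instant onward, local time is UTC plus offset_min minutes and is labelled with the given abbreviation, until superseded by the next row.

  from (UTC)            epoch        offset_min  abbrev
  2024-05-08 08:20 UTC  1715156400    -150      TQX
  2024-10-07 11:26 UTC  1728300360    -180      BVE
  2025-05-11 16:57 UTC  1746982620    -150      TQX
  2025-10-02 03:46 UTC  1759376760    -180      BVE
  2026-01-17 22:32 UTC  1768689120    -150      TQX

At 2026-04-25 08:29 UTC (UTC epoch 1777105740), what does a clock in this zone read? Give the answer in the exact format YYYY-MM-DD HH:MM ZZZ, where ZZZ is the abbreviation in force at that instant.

2026-04-25 05:59 TQX

Query: 2026-04-25 08:29 UTC
Rule 5/5 (TQX, -02:30): 2026-01-17 22:32 UTC ≤ query < +∞
8·60 + 29 - 150 = 359 min
359 = 0·1440 + 359; 359 = 5·60 + 59 → 05:59, same day
→ 2026-04-25 05:59 TQX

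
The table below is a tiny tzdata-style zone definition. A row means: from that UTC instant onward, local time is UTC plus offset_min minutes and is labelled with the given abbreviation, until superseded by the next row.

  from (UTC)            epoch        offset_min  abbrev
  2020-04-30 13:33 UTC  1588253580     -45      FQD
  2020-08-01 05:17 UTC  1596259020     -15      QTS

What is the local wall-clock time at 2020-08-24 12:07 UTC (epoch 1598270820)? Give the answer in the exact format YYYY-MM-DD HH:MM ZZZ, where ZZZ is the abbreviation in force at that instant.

Query: 2020-08-24 12:07 UTC
Rule 2/2 (QTS, -00:15): 2020-08-01 05:17 UTC ≤ query < +∞
12·60 + 7 - 15 = 712 min
712 = 0·1440 + 712; 712 = 11·60 + 52 → 11:52, same day
→ 2020-08-24 11:52 QTS

2020-08-24 11:52 QTS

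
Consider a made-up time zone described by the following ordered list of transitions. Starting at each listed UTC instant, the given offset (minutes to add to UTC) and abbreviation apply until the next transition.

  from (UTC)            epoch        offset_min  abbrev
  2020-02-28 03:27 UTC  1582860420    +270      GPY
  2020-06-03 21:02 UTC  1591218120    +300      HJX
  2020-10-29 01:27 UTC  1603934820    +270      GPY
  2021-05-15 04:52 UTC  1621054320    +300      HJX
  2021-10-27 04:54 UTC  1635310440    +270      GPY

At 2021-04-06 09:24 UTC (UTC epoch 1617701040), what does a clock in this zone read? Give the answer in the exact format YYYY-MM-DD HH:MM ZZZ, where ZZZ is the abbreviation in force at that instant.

Query: 2021-04-06 09:24 UTC
Rule 3/5 (GPY, +04:30): 2020-10-29 01:27 UTC ≤ query < 2021-05-15 04:52 UTC
9·60 + 24 + 270 = 834 min
834 = 0·1440 + 834; 834 = 13·60 + 54 → 13:54, same day
→ 2021-04-06 13:54 GPY

2021-04-06 13:54 GPY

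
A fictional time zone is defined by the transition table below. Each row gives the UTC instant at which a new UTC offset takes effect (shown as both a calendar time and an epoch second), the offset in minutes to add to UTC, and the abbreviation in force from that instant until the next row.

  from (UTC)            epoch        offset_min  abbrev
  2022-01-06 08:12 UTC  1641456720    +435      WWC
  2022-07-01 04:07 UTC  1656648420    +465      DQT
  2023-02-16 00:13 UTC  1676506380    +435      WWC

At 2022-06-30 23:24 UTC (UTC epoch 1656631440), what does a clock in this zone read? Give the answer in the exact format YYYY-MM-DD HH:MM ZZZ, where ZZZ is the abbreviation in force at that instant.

2022-07-01 06:39 WWC

Query: 2022-06-30 23:24 UTC
Rule 1/3 (WWC, +07:15): 2022-01-06 08:12 UTC ≤ query < 2022-07-01 04:07 UTC
23·60 + 24 + 435 = 1839 min
1839 = 1·1440 + 399; 399 = 6·60 + 39 → 06:39, 2022-06-30 + 1 day = 2022-07-01
→ 2022-07-01 06:39 WWC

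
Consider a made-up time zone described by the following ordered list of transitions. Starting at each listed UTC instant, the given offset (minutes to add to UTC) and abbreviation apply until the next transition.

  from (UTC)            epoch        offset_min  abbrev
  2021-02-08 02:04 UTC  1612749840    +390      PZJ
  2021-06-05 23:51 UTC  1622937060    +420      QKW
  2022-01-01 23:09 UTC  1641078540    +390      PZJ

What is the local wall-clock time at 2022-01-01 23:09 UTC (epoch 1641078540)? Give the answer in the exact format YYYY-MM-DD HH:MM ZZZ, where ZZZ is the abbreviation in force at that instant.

Query: 2022-01-01 23:09 UTC
Rule 3/3 (PZJ, +06:30): 2022-01-01 23:09 UTC ≤ query < +∞
23·60 + 9 + 390 = 1779 min
1779 = 1·1440 + 339; 339 = 5·60 + 39 → 05:39, 2022-01-01 + 1 day = 2022-01-02
→ 2022-01-02 05:39 PZJ

2022-01-02 05:39 PZJ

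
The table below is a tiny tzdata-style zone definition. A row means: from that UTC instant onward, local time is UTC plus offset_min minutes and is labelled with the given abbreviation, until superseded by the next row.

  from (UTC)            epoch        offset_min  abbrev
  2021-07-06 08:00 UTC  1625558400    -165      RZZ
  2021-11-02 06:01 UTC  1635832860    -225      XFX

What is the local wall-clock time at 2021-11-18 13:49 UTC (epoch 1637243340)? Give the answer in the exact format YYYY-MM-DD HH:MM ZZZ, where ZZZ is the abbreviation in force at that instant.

2021-11-18 10:04 XFX

Query: 2021-11-18 13:49 UTC
Rule 2/2 (XFX, -03:45): 2021-11-02 06:01 UTC ≤ query < +∞
13·60 + 49 - 225 = 604 min
604 = 0·1440 + 604; 604 = 10·60 + 4 → 10:04, same day
→ 2021-11-18 10:04 XFX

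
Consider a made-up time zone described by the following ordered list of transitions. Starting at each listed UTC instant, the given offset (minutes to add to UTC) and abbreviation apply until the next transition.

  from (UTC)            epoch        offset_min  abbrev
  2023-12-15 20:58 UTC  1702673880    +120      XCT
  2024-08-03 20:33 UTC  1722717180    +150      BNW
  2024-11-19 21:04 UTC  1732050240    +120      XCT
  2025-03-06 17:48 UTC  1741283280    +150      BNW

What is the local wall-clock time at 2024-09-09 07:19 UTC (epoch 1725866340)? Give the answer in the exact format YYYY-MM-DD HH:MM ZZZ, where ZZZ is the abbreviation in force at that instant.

Query: 2024-09-09 07:19 UTC
Rule 2/4 (BNW, +02:30): 2024-08-03 20:33 UTC ≤ query < 2024-11-19 21:04 UTC
7·60 + 19 + 150 = 589 min
589 = 0·1440 + 589; 589 = 9·60 + 49 → 09:49, same day
→ 2024-09-09 09:49 BNW

2024-09-09 09:49 BNW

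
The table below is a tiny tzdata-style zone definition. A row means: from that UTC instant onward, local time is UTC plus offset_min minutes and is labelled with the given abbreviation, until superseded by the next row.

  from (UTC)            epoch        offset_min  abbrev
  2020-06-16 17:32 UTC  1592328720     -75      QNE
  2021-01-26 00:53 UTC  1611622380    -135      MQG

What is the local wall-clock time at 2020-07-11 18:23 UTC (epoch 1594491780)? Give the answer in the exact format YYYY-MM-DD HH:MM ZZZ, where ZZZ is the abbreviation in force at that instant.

Query: 2020-07-11 18:23 UTC
Rule 1/2 (QNE, -01:15): 2020-06-16 17:32 UTC ≤ query < 2021-01-26 00:53 UTC
18·60 + 23 - 75 = 1028 min
1028 = 0·1440 + 1028; 1028 = 17·60 + 8 → 17:08, same day
→ 2020-07-11 17:08 QNE

2020-07-11 17:08 QNE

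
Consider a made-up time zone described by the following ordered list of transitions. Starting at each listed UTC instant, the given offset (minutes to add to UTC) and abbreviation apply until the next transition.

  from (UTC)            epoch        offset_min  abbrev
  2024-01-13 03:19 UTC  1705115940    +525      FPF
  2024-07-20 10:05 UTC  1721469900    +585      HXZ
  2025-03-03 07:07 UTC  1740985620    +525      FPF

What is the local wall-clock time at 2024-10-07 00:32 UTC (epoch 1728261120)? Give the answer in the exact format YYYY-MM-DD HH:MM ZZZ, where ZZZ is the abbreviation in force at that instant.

2024-10-07 10:17 HXZ

Query: 2024-10-07 00:32 UTC
Rule 2/3 (HXZ, +09:45): 2024-07-20 10:05 UTC ≤ query < 2025-03-03 07:07 UTC
0·60 + 32 + 585 = 617 min
617 = 0·1440 + 617; 617 = 10·60 + 17 → 10:17, same day
→ 2024-10-07 10:17 HXZ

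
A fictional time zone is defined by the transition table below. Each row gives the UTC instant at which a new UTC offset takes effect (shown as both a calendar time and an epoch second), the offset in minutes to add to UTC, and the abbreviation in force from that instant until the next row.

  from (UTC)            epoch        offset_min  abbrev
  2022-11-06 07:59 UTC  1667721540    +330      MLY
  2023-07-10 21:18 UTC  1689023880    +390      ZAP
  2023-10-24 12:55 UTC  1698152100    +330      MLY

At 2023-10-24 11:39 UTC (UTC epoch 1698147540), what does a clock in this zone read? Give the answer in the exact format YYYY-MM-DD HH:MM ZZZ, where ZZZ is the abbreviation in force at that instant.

2023-10-24 18:09 ZAP

Query: 2023-10-24 11:39 UTC
Rule 2/3 (ZAP, +06:30): 2023-07-10 21:18 UTC ≤ query < 2023-10-24 12:55 UTC
11·60 + 39 + 390 = 1089 min
1089 = 0·1440 + 1089; 1089 = 18·60 + 9 → 18:09, same day
→ 2023-10-24 18:09 ZAP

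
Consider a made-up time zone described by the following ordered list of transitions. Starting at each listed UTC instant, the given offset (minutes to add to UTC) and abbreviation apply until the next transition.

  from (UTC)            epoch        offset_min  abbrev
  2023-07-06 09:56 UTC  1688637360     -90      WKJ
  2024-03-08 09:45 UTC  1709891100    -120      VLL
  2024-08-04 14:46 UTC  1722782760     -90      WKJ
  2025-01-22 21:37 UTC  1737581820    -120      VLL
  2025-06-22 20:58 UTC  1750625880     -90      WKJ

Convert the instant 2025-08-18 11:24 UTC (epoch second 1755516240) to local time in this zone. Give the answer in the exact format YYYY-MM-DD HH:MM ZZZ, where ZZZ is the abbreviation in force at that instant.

2025-08-18 09:54 WKJ

Query: 2025-08-18 11:24 UTC
Rule 5/5 (WKJ, -01:30): 2025-06-22 20:58 UTC ≤ query < +∞
11·60 + 24 - 90 = 594 min
594 = 0·1440 + 594; 594 = 9·60 + 54 → 09:54, same day
→ 2025-08-18 09:54 WKJ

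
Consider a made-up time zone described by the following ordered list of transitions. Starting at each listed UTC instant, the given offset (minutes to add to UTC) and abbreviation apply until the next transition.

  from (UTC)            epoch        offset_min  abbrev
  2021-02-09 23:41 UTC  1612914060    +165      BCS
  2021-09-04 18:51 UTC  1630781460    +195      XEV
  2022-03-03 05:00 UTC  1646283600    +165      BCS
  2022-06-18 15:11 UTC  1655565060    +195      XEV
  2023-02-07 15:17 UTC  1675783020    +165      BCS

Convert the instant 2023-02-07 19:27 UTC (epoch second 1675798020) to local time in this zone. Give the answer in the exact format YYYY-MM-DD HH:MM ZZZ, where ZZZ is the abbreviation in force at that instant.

Query: 2023-02-07 19:27 UTC
Rule 5/5 (BCS, +02:45): 2023-02-07 15:17 UTC ≤ query < +∞
19·60 + 27 + 165 = 1332 min
1332 = 0·1440 + 1332; 1332 = 22·60 + 12 → 22:12, same day
→ 2023-02-07 22:12 BCS

2023-02-07 22:12 BCS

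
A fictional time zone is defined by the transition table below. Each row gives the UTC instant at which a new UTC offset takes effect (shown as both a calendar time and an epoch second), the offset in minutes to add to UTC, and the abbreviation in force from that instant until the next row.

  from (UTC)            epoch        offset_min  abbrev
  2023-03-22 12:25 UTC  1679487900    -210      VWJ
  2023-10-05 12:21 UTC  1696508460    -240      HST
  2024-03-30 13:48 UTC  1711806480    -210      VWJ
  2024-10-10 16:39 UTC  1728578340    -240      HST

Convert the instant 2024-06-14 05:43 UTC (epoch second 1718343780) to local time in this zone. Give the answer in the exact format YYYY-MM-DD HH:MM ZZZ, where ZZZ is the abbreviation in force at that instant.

Query: 2024-06-14 05:43 UTC
Rule 3/4 (VWJ, -03:30): 2024-03-30 13:48 UTC ≤ query < 2024-10-10 16:39 UTC
5·60 + 43 - 210 = 133 min
133 = 0·1440 + 133; 133 = 2·60 + 13 → 02:13, same day
→ 2024-06-14 02:13 VWJ

2024-06-14 02:13 VWJ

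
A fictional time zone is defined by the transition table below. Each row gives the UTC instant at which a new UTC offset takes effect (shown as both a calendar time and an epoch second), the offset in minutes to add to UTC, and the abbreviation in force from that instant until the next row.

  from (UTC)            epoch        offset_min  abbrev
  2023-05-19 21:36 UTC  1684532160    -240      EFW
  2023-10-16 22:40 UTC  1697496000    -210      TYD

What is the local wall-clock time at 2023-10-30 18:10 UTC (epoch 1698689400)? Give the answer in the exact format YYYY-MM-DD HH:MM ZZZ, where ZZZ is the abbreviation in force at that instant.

Query: 2023-10-30 18:10 UTC
Rule 2/2 (TYD, -03:30): 2023-10-16 22:40 UTC ≤ query < +∞
18·60 + 10 - 210 = 880 min
880 = 0·1440 + 880; 880 = 14·60 + 40 → 14:40, same day
→ 2023-10-30 14:40 TYD

2023-10-30 14:40 TYD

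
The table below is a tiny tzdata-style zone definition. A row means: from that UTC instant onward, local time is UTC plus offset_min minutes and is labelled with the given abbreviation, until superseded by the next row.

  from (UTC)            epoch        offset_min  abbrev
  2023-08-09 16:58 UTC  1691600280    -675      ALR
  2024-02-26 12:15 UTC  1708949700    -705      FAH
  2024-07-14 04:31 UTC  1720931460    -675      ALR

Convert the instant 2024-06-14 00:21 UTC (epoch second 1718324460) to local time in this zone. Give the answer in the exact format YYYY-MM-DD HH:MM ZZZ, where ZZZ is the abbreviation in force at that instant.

Query: 2024-06-14 00:21 UTC
Rule 2/3 (FAH, -11:45): 2024-02-26 12:15 UTC ≤ query < 2024-07-14 04:31 UTC
0·60 + 21 - 705 = -684 min
-684 = -1·1440 + 756; 756 = 12·60 + 36 → 12:36, 2024-06-14 - 1 day = 2024-06-13
→ 2024-06-13 12:36 FAH

2024-06-13 12:36 FAH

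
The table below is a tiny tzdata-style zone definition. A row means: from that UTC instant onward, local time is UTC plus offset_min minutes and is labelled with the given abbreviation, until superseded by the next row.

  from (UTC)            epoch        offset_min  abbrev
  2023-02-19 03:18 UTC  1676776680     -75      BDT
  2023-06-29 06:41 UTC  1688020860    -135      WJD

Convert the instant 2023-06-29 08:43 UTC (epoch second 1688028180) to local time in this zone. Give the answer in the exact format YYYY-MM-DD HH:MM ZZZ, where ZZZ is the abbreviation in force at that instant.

Query: 2023-06-29 08:43 UTC
Rule 2/2 (WJD, -02:15): 2023-06-29 06:41 UTC ≤ query < +∞
8·60 + 43 - 135 = 388 min
388 = 0·1440 + 388; 388 = 6·60 + 28 → 06:28, same day
→ 2023-06-29 06:28 WJD

2023-06-29 06:28 WJD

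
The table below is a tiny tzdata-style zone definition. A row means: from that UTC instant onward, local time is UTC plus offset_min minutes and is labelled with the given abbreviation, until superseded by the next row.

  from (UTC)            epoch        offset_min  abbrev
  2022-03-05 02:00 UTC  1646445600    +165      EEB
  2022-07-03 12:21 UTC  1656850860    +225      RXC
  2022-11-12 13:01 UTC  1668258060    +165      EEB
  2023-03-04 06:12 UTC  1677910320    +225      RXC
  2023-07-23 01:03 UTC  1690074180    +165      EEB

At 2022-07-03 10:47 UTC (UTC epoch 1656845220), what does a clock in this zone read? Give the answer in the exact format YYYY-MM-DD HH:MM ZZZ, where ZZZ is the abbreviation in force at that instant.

Query: 2022-07-03 10:47 UTC
Rule 1/5 (EEB, +02:45): 2022-03-05 02:00 UTC ≤ query < 2022-07-03 12:21 UTC
10·60 + 47 + 165 = 812 min
812 = 0·1440 + 812; 812 = 13·60 + 32 → 13:32, same day
→ 2022-07-03 13:32 EEB

2022-07-03 13:32 EEB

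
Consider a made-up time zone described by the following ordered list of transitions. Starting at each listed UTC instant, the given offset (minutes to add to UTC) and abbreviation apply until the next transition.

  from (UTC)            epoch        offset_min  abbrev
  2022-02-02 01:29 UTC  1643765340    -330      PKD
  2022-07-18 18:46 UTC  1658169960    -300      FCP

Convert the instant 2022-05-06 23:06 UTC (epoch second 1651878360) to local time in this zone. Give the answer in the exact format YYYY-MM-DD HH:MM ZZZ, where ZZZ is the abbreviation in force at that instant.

Query: 2022-05-06 23:06 UTC
Rule 1/2 (PKD, -05:30): 2022-02-02 01:29 UTC ≤ query < 2022-07-18 18:46 UTC
23·60 + 6 - 330 = 1056 min
1056 = 0·1440 + 1056; 1056 = 17·60 + 36 → 17:36, same day
→ 2022-05-06 17:36 PKD

2022-05-06 17:36 PKD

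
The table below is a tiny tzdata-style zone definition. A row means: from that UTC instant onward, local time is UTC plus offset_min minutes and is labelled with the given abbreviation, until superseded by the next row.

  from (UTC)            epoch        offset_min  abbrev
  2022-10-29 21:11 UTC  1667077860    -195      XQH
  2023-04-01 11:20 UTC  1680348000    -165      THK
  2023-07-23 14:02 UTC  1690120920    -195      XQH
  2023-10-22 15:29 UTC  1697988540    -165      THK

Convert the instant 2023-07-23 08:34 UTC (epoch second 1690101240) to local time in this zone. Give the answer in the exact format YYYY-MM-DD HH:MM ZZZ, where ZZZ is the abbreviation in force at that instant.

2023-07-23 05:49 THK

Query: 2023-07-23 08:34 UTC
Rule 2/4 (THK, -02:45): 2023-04-01 11:20 UTC ≤ query < 2023-07-23 14:02 UTC
8·60 + 34 - 165 = 349 min
349 = 0·1440 + 349; 349 = 5·60 + 49 → 05:49, same day
→ 2023-07-23 05:49 THK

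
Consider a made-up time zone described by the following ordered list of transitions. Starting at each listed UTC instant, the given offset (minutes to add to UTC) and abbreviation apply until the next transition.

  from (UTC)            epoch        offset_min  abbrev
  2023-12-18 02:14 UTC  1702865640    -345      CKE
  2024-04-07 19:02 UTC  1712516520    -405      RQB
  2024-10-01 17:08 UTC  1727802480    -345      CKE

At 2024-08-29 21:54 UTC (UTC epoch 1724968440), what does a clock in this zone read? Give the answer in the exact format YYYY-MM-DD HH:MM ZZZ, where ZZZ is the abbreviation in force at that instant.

Query: 2024-08-29 21:54 UTC
Rule 2/3 (RQB, -06:45): 2024-04-07 19:02 UTC ≤ query < 2024-10-01 17:08 UTC
21·60 + 54 - 405 = 909 min
909 = 0·1440 + 909; 909 = 15·60 + 9 → 15:09, same day
→ 2024-08-29 15:09 RQB

2024-08-29 15:09 RQB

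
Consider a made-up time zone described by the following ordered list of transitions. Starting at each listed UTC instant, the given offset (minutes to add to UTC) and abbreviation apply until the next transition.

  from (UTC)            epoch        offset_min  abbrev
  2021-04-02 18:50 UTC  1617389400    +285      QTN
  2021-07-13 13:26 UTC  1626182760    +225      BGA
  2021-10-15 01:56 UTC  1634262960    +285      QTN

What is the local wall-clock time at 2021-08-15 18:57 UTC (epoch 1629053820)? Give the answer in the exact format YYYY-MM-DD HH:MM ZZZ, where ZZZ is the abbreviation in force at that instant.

Query: 2021-08-15 18:57 UTC
Rule 2/3 (BGA, +03:45): 2021-07-13 13:26 UTC ≤ query < 2021-10-15 01:56 UTC
18·60 + 57 + 225 = 1362 min
1362 = 0·1440 + 1362; 1362 = 22·60 + 42 → 22:42, same day
→ 2021-08-15 22:42 BGA

2021-08-15 22:42 BGA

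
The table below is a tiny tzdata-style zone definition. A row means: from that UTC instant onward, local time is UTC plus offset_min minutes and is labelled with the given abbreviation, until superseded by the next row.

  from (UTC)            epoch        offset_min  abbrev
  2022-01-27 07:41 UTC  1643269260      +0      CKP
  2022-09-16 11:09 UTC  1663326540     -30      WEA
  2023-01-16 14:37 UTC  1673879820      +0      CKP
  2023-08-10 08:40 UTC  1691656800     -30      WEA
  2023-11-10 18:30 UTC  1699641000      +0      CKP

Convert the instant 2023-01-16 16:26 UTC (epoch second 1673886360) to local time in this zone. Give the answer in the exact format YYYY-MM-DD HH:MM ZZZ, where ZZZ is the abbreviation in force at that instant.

2023-01-16 16:26 CKP

Query: 2023-01-16 16:26 UTC
Rule 3/5 (CKP, +00:00): 2023-01-16 14:37 UTC ≤ query < 2023-08-10 08:40 UTC
16·60 + 26 + 0 = 986 min
986 = 0·1440 + 986; 986 = 16·60 + 26 → 16:26, same day
→ 2023-01-16 16:26 CKP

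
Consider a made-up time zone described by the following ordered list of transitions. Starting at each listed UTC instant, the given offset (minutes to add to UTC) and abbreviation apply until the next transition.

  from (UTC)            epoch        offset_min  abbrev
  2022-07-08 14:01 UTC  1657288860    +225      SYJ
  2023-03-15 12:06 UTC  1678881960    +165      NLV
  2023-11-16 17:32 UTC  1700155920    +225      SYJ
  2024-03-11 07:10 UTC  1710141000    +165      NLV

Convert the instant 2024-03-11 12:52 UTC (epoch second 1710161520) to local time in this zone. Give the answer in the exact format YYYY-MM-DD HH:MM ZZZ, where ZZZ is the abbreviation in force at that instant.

2024-03-11 15:37 NLV

Query: 2024-03-11 12:52 UTC
Rule 4/4 (NLV, +02:45): 2024-03-11 07:10 UTC ≤ query < +∞
12·60 + 52 + 165 = 937 min
937 = 0·1440 + 937; 937 = 15·60 + 37 → 15:37, same day
→ 2024-03-11 15:37 NLV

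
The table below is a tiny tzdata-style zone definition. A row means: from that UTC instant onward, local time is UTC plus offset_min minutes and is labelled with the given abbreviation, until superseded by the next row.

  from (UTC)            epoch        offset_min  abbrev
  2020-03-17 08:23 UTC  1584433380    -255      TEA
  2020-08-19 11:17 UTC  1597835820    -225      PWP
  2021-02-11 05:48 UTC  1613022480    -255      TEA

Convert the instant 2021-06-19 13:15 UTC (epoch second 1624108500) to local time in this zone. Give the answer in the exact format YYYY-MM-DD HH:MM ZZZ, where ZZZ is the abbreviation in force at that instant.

Query: 2021-06-19 13:15 UTC
Rule 3/3 (TEA, -04:15): 2021-02-11 05:48 UTC ≤ query < +∞
13·60 + 15 - 255 = 540 min
540 = 0·1440 + 540; 540 = 9·60 + 0 → 09:00, same day
→ 2021-06-19 09:00 TEA

2021-06-19 09:00 TEA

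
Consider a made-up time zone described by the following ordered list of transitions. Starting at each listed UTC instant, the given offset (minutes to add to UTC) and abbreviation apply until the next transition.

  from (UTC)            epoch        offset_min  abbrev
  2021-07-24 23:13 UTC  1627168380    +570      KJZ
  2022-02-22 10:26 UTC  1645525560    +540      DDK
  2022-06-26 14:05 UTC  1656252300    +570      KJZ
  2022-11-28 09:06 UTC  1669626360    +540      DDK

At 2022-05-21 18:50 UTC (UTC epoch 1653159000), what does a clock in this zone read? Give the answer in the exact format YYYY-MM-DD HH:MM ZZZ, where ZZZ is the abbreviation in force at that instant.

2022-05-22 03:50 DDK

Query: 2022-05-21 18:50 UTC
Rule 2/4 (DDK, +09:00): 2022-02-22 10:26 UTC ≤ query < 2022-06-26 14:05 UTC
18·60 + 50 + 540 = 1670 min
1670 = 1·1440 + 230; 230 = 3·60 + 50 → 03:50, 2022-05-21 + 1 day = 2022-05-22
→ 2022-05-22 03:50 DDK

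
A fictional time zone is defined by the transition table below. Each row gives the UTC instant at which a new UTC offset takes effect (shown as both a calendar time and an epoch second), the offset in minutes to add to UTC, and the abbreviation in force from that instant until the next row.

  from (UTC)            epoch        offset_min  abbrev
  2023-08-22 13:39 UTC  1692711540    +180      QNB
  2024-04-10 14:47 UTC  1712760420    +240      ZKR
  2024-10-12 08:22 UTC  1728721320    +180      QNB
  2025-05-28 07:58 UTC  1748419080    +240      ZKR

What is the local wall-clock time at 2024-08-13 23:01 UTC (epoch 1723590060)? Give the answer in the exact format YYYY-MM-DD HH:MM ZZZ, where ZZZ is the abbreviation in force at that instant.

2024-08-14 03:01 ZKR

Query: 2024-08-13 23:01 UTC
Rule 2/4 (ZKR, +04:00): 2024-04-10 14:47 UTC ≤ query < 2024-10-12 08:22 UTC
23·60 + 1 + 240 = 1621 min
1621 = 1·1440 + 181; 181 = 3·60 + 1 → 03:01, 2024-08-13 + 1 day = 2024-08-14
→ 2024-08-14 03:01 ZKR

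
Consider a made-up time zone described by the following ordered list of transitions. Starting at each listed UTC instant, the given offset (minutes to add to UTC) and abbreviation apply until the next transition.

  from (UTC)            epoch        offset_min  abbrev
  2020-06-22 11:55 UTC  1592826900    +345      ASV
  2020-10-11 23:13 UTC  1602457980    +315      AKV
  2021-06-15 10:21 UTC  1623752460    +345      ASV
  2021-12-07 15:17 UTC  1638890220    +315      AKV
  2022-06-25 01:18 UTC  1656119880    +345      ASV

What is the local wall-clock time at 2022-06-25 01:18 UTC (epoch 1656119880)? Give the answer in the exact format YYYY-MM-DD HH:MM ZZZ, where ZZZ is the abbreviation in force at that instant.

Query: 2022-06-25 01:18 UTC
Rule 5/5 (ASV, +05:45): 2022-06-25 01:18 UTC ≤ query < +∞
1·60 + 18 + 345 = 423 min
423 = 0·1440 + 423; 423 = 7·60 + 3 → 07:03, same day
→ 2022-06-25 07:03 ASV

2022-06-25 07:03 ASV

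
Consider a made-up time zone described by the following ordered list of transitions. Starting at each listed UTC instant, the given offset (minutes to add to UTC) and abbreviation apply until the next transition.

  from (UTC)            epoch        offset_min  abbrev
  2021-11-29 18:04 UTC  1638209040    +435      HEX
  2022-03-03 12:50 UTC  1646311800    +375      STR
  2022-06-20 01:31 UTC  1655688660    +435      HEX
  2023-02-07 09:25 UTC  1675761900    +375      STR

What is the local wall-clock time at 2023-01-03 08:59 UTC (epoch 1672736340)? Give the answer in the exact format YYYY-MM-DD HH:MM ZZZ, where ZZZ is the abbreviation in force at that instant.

Query: 2023-01-03 08:59 UTC
Rule 3/4 (HEX, +07:15): 2022-06-20 01:31 UTC ≤ query < 2023-02-07 09:25 UTC
8·60 + 59 + 435 = 974 min
974 = 0·1440 + 974; 974 = 16·60 + 14 → 16:14, same day
→ 2023-01-03 16:14 HEX

2023-01-03 16:14 HEX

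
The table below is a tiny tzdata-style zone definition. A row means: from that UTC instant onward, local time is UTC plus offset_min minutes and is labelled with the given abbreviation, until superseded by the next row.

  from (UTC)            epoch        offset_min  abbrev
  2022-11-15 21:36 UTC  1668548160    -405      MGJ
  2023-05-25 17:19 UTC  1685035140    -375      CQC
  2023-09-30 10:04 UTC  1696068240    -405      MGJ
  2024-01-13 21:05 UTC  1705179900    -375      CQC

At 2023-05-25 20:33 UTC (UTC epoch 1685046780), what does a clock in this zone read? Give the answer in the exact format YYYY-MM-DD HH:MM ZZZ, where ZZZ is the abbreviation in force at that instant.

2023-05-25 14:18 CQC

Query: 2023-05-25 20:33 UTC
Rule 2/4 (CQC, -06:15): 2023-05-25 17:19 UTC ≤ query < 2023-09-30 10:04 UTC
20·60 + 33 - 375 = 858 min
858 = 0·1440 + 858; 858 = 14·60 + 18 → 14:18, same day
→ 2023-05-25 14:18 CQC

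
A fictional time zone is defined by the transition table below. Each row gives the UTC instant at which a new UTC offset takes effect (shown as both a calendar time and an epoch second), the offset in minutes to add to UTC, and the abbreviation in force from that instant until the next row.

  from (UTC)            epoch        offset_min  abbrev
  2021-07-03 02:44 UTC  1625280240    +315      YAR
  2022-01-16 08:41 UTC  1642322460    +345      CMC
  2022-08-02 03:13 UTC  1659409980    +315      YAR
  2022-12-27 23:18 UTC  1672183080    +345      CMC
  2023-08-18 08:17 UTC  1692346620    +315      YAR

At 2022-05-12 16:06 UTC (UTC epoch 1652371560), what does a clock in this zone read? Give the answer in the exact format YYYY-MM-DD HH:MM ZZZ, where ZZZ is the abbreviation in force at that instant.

Query: 2022-05-12 16:06 UTC
Rule 2/5 (CMC, +05:45): 2022-01-16 08:41 UTC ≤ query < 2022-08-02 03:13 UTC
16·60 + 6 + 345 = 1311 min
1311 = 0·1440 + 1311; 1311 = 21·60 + 51 → 21:51, same day
→ 2022-05-12 21:51 CMC

2022-05-12 21:51 CMC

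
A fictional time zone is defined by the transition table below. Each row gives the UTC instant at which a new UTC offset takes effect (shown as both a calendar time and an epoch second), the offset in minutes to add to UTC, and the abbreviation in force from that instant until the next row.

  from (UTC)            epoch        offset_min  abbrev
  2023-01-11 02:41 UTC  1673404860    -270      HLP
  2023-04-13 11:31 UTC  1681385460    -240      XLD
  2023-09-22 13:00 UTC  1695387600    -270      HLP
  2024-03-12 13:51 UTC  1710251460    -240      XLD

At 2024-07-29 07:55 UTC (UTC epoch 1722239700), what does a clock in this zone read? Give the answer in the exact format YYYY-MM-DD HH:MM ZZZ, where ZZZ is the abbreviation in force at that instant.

Query: 2024-07-29 07:55 UTC
Rule 4/4 (XLD, -04:00): 2024-03-12 13:51 UTC ≤ query < +∞
7·60 + 55 - 240 = 235 min
235 = 0·1440 + 235; 235 = 3·60 + 55 → 03:55, same day
→ 2024-07-29 03:55 XLD

2024-07-29 03:55 XLD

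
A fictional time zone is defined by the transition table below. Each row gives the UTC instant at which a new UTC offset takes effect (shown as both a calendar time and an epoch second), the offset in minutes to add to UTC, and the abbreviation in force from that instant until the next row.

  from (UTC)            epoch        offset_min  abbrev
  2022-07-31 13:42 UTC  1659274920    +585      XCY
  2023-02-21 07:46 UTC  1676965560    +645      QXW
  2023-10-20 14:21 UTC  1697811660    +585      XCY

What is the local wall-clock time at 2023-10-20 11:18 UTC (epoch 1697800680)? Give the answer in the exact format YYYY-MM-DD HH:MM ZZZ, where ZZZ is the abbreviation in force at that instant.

Query: 2023-10-20 11:18 UTC
Rule 2/3 (QXW, +10:45): 2023-02-21 07:46 UTC ≤ query < 2023-10-20 14:21 UTC
11·60 + 18 + 645 = 1323 min
1323 = 0·1440 + 1323; 1323 = 22·60 + 3 → 22:03, same day
→ 2023-10-20 22:03 QXW

2023-10-20 22:03 QXW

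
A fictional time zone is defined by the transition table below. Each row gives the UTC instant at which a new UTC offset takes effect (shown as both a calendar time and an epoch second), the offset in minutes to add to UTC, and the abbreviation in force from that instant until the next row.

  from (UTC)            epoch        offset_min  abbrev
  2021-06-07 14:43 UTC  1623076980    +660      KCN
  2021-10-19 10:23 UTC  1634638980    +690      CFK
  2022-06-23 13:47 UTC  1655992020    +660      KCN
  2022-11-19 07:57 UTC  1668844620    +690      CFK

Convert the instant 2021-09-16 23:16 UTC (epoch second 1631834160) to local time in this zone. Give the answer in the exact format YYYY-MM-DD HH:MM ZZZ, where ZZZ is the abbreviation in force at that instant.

Query: 2021-09-16 23:16 UTC
Rule 1/4 (KCN, +11:00): 2021-06-07 14:43 UTC ≤ query < 2021-10-19 10:23 UTC
23·60 + 16 + 660 = 2056 min
2056 = 1·1440 + 616; 616 = 10·60 + 16 → 10:16, 2021-09-16 + 1 day = 2021-09-17
→ 2021-09-17 10:16 KCN

2021-09-17 10:16 KCN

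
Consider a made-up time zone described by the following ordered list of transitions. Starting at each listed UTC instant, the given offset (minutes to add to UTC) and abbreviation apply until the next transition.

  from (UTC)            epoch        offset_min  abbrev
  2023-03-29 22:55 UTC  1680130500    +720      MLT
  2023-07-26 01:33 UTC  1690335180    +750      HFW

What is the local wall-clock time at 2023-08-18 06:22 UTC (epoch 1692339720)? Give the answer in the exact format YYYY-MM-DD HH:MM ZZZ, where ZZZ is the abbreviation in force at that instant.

2023-08-18 18:52 HFW

Query: 2023-08-18 06:22 UTC
Rule 2/2 (HFW, +12:30): 2023-07-26 01:33 UTC ≤ query < +∞
6·60 + 22 + 750 = 1132 min
1132 = 0·1440 + 1132; 1132 = 18·60 + 52 → 18:52, same day
→ 2023-08-18 18:52 HFW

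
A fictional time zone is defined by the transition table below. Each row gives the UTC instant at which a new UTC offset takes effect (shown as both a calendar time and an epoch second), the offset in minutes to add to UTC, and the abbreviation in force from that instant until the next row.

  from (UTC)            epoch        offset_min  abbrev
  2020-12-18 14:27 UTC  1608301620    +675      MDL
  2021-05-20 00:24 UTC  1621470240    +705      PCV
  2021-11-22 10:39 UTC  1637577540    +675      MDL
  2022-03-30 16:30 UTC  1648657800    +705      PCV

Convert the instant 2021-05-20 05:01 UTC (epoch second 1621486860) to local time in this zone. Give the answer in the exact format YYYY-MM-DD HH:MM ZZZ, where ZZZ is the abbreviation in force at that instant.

Query: 2021-05-20 05:01 UTC
Rule 2/4 (PCV, +11:45): 2021-05-20 00:24 UTC ≤ query < 2021-11-22 10:39 UTC
5·60 + 1 + 705 = 1006 min
1006 = 0·1440 + 1006; 1006 = 16·60 + 46 → 16:46, same day
→ 2021-05-20 16:46 PCV

2021-05-20 16:46 PCV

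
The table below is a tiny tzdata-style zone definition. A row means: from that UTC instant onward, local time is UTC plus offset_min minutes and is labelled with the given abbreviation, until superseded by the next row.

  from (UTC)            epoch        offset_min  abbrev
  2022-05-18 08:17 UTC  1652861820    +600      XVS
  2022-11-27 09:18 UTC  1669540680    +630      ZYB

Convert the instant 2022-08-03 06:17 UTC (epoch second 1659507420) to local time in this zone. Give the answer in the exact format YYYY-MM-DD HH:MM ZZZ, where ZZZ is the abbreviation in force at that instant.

2022-08-03 16:17 XVS

Query: 2022-08-03 06:17 UTC
Rule 1/2 (XVS, +10:00): 2022-05-18 08:17 UTC ≤ query < 2022-11-27 09:18 UTC
6·60 + 17 + 600 = 977 min
977 = 0·1440 + 977; 977 = 16·60 + 17 → 16:17, same day
→ 2022-08-03 16:17 XVS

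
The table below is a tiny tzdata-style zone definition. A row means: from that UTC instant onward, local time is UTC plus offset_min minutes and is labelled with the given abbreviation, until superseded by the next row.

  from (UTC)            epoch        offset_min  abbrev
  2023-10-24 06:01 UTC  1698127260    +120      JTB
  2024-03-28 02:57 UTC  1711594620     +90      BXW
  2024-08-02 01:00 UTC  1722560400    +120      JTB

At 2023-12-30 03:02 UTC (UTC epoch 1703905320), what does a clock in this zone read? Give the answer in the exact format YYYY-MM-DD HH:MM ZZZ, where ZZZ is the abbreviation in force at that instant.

Query: 2023-12-30 03:02 UTC
Rule 1/3 (JTB, +02:00): 2023-10-24 06:01 UTC ≤ query < 2024-03-28 02:57 UTC
3·60 + 2 + 120 = 302 min
302 = 0·1440 + 302; 302 = 5·60 + 2 → 05:02, same day
→ 2023-12-30 05:02 JTB

2023-12-30 05:02 JTB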